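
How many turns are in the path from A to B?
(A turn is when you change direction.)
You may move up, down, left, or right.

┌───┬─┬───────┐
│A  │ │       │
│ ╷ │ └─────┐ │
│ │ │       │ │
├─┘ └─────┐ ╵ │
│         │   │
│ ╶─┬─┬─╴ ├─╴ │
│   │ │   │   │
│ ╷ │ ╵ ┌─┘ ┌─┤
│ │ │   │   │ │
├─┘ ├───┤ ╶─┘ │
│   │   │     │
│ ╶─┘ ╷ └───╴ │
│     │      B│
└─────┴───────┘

Directions: right, down, down, left, down, right, down, down, left, down, right, right, up, right, down, right, right, right
Number of turns: 12

Solution:

┌───┬─┬───────┐
│A ↓│ │       │
│ ╷ │ └─────┐ │
│ │↓│       │ │
├─┘ └─────┐ ╵ │
│↓ ↲      │   │
│ ╶─┬─┬─╴ ├─╴ │
│↳ ↓│ │   │   │
│ ╷ │ ╵ ┌─┘ ┌─┤
│ │↓│   │   │ │
├─┘ ├───┤ ╶─┘ │
│↓ ↲│↱ ↓│     │
│ ╶─┘ ╷ └───╴ │
│↳ → ↑│↳ → → B│
└─────┴───────┘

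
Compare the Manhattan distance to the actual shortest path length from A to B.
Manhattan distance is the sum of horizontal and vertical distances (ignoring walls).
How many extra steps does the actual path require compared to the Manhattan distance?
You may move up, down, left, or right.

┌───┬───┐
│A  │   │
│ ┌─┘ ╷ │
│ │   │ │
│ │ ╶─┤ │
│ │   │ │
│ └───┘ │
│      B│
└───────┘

Manhattan distance: |3 - 0| + |3 - 0| = 6
Actual path length: 6
Extra steps: 6 - 6 = 0

Solution:

┌───┬───┐
│A  │   │
│ ┌─┘ ╷ │
│↓│   │ │
│ │ ╶─┤ │
│↓│   │ │
│ └───┘ │
│↳ → → B│
└───────┘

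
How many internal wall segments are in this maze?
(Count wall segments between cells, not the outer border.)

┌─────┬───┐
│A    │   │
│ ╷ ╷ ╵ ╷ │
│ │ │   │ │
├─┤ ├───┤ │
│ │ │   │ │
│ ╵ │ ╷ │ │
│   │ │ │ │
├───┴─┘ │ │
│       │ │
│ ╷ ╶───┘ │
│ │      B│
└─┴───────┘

Counting internal wall segments:
Total internal walls: 20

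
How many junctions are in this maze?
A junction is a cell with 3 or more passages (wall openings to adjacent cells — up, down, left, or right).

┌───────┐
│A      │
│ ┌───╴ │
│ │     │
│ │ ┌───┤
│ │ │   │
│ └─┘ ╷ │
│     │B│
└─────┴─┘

Checking each cell for number of passages:

Junctions found (3+ passages):
Total junctions: 0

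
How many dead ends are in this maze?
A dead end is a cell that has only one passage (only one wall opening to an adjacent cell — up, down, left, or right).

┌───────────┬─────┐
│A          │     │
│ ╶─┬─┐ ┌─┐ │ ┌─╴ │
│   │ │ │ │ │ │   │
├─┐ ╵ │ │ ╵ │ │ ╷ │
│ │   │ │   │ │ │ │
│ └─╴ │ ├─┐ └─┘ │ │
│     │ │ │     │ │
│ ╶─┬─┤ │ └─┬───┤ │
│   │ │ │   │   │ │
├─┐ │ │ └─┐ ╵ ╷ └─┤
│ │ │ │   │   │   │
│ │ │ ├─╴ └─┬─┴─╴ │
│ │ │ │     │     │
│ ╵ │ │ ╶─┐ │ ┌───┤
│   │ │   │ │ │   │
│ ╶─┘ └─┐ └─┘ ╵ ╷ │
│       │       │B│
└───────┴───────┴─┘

Checking each cell for number of passages:

Dead ends found at positions:
  (1, 2)
  (1, 4)
  (2, 0)
  (2, 6)
  (3, 4)
  (4, 2)
  (4, 8)
  (5, 0)
  (7, 5)
  (8, 3)
  (8, 8)
Total dead ends: 11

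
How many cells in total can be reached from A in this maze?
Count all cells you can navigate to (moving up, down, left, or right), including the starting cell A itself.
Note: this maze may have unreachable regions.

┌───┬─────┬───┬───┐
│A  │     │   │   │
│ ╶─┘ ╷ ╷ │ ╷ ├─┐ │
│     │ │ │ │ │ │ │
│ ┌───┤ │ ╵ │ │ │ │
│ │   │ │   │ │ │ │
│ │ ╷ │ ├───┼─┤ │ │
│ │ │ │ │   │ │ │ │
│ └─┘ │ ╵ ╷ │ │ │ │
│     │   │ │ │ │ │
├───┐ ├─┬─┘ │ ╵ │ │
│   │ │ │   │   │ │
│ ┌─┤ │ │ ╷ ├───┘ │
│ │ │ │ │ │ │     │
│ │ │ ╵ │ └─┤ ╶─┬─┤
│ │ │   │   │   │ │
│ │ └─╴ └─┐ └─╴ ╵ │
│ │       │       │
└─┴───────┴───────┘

Using BFS/flood-fill to find all reachable cells from A:
Maze size: 9 × 9 = 81 total cells
13 cell(s) are walled off and cannot be reached from A.
Reachable cells: 68

Reachable region (· marks reachable cells):

┌───┬─────┬───┬───┐
│A ·│· · ·│· ·│· ·│
│ ╶─┘ ╷ ╷ │ ╷ ├─┐ │
│· · ·│·│·│·│·│ │·│
│ ┌───┤ │ ╵ │ │ │ │
│·│· ·│·│· ·│·│ │·│
│ │ ╷ │ ├───┼─┤ │ │
│·│·│·│·│· ·│ │ │·│
│ └─┘ │ ╵ ╷ │ │ │ │
│· · ·│· ·│·│ │ │·│
├───┐ ├─┬─┘ │ ╵ │ │
│   │·│·│· ·│   │·│
│ ┌─┤ │ │ ╷ ├───┘ │
│ │·│·│·│·│·│· · ·│
│ │ │ ╵ │ └─┤ ╶─┬─┤
│ │·│· ·│· ·│· ·│·│
│ │ └─╴ └─┐ └─╴ ╵ │
│ │· · · ·│· · · ·│
└─┴───────┴───────┘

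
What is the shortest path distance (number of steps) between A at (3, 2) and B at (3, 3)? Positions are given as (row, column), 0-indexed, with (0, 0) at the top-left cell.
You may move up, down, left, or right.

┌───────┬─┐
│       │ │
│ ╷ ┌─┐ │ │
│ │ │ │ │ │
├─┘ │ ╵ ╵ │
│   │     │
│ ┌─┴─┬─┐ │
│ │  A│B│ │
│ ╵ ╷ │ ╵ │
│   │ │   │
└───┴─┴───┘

Finding path from (3, 2) to (3, 3):
Path: (3,2) → (3,1) → (4,1) → (4,0) → (3,0) → (2,0) → (2,1) → (1,1) → (0,1) → (0,2) → (0,3) → (1,3) → (2,3) → (2,4) → (3,4) → (4,4) → (4,3) → (3,3)
Distance: 17 steps

Solution:

┌───────┬─┐
│  ↱ → ↓│ │
│ ╷ ┌─┐ │ │
│ │↑│ │↓│ │
├─┘ │ ╵ ╵ │
│↱ ↑│  ↳ ↓│
│ ┌─┴─┬─┐ │
│↑│↓ A│B│↓│
│ ╵ ╷ │ ╵ │
│↑ ↲│ │↑ ↲│
└───┴─┴───┘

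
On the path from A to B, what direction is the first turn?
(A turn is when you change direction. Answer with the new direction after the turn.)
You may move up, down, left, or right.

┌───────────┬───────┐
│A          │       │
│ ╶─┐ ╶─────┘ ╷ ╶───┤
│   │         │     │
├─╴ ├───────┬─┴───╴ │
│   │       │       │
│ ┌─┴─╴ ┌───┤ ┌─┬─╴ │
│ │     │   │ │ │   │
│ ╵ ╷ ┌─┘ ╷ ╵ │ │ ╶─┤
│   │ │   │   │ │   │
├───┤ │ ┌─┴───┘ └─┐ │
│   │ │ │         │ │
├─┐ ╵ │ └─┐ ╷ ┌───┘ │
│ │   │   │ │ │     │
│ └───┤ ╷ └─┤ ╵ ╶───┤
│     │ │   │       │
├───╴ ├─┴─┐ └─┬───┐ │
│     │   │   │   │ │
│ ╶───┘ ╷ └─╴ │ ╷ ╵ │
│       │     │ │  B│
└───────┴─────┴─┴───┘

Directions: right, right, down, right, right, right, right, up, right, down, right, right, down, down, left, down, right, down, down, left, left, down, right, right, down, down
First turn direction: down

Solution:

┌───────────┬───────┐
│A → ↓      │↱ ↓    │
│ ╶─┐ ╶─────┘ ╷ ╶───┤
│   │↳ → → → ↑│↳ → ↓│
├─╴ ├───────┬─┴───╴ │
│   │       │      ↓│
│ ┌─┴─╴ ┌───┤ ┌─┬─╴ │
│ │     │   │ │ │↓ ↲│
│ ╵ ╷ ┌─┘ ╷ ╵ │ │ ╶─┤
│   │ │   │   │ │↳ ↓│
├───┤ │ ┌─┴───┘ └─┐ │
│   │ │ │         │↓│
├─┐ ╵ │ └─┐ ╷ ┌───┘ │
│ │   │   │ │ │↓ ← ↲│
│ └───┤ ╷ └─┤ ╵ ╶───┤
│     │ │   │  ↳ → ↓│
├───╴ ├─┴─┐ └─┬───┐ │
│     │   │   │   │↓│
│ ╶───┘ ╷ └─╴ │ ╷ ╵ │
│       │     │ │  B│
└───────┴─────┴─┴───┘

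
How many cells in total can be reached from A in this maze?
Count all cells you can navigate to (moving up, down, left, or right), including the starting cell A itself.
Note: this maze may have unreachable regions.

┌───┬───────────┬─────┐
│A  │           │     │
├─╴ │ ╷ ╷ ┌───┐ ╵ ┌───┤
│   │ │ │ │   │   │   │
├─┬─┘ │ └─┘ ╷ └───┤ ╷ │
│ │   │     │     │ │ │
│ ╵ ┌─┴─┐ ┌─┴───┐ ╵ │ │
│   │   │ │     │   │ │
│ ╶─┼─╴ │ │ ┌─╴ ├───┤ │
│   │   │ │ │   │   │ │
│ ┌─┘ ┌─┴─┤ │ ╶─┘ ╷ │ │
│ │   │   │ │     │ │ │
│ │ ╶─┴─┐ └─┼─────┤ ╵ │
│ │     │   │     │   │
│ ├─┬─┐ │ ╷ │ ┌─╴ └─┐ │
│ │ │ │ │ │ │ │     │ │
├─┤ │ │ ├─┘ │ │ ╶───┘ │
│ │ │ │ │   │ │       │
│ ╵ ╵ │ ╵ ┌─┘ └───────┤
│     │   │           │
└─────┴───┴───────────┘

Using BFS/flood-fill to find all reachable cells from A:
Maze size: 10 × 11 = 110 total cells
106 cell(s) are walled off and cannot be reached from A.
Reachable cells: 4

Reachable region (· marks reachable cells):

┌───┬───────────┬─────┐
│A ·│           │     │
├─╴ │ ╷ ╷ ┌───┐ ╵ ┌───┤
│· ·│ │ │ │   │   │   │
├─┬─┘ │ └─┘ ╷ └───┤ ╷ │
│ │   │     │     │ │ │
│ ╵ ┌─┴─┐ ┌─┴───┐ ╵ │ │
│   │   │ │     │   │ │
│ ╶─┼─╴ │ │ ┌─╴ ├───┤ │
│   │   │ │ │   │   │ │
│ ┌─┘ ┌─┴─┤ │ ╶─┘ ╷ │ │
│ │   │   │ │     │ │ │
│ │ ╶─┴─┐ └─┼─────┤ ╵ │
│ │     │   │     │   │
│ ├─┬─┐ │ ╷ │ ┌─╴ └─┐ │
│ │ │ │ │ │ │ │     │ │
├─┤ │ │ ├─┘ │ │ ╶───┘ │
│ │ │ │ │   │ │       │
│ ╵ ╵ │ ╵ ┌─┘ └───────┤
│     │   │           │
└─────┴───┴───────────┘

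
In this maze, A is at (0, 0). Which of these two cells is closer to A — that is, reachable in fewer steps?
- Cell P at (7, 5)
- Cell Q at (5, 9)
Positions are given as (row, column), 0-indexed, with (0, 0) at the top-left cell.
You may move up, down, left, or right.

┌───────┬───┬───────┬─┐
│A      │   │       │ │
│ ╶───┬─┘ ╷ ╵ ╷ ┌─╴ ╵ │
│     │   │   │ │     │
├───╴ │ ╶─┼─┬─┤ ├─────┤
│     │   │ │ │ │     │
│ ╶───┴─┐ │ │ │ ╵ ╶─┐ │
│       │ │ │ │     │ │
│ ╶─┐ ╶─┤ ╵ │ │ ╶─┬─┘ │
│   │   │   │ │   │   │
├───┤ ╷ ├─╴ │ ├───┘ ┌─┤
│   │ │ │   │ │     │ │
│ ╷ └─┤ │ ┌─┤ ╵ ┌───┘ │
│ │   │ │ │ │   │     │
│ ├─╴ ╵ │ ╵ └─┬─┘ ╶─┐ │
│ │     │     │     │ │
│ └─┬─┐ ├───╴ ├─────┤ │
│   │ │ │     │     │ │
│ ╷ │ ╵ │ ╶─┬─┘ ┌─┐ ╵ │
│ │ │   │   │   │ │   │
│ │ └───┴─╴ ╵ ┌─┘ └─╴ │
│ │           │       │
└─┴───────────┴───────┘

Shortest path A → P at (7, 5): 36 steps
Shortest path A → Q at (5, 9): 64 steps

P is closer (36 steps vs 64 steps).

Path to P:

┌───────┬───┬───────┬─┐
│A      │   │       │ │
│ ╶───┬─┘ ╷ ╵ ╷ ┌─╴ ╵ │
│↳ → ↓│   │   │ │     │
├───╴ │ ╶─┼─┬─┤ ├─────┤
│↓ ← ↲│   │ │ │ │     │
│ ╶───┴─┐ │ │ │ ╵ ╶─┐ │
│↳ → ↓  │ │ │ │     │ │
│ ╶─┐ ╶─┤ ╵ │ │ ╶─┬─┘ │
│   │↳ ↓│   │ │   │   │
├───┤ ╷ ├─╴ │ ├───┘ ┌─┤
│↓ ↰│ │↓│   │ │     │ │
│ ╷ └─┤ │ ┌─┤ ╵ ┌───┘ │
│↓│↑ ↰│↓│ │ │   │     │
│ ├─╴ ╵ │ ╵ └─┬─┘ ╶─┐ │
│↓│  ↑ ↲│  P ↰│     │ │
│ └─┬─┐ ├───╴ ├─────┤ │
│↳ ↓│ │ │↱ → ↑│     │ │
│ ╷ │ ╵ │ ╶─┬─┘ ┌─┐ ╵ │
│ │↓│   │↑ ↰│   │ │   │
│ │ └───┴─╴ ╵ ┌─┘ └─╴ │
│ │↳ → → → ↑  │       │
└─┴───────────┴───────┘

Path to Q:

┌───────┬───┬───────┬─┐
│A      │↱ ↓│↱ ↓    │ │
│ ╶───┬─┘ ╷ ╵ ╷ ┌─╴ ╵ │
│↳ → ↓│↱ ↑│↳ ↑│↓│     │
├───╴ │ ╶─┼─┬─┤ ├─────┤
│↓ ← ↲│↑ ↰│ │ │↓│↱ → ↓│
│ ╶───┴─┐ │ │ │ ╵ ╶─┐ │
│↳ → ↓  │↑│ │ │↳ ↑  │↓│
│ ╶─┐ ╶─┤ ╵ │ │ ╶─┬─┘ │
│   │↳ ↓│↑ ↰│ │   │↓ ↲│
├───┤ ╷ ├─╴ │ ├───┘ ┌─┤
│↓ ↰│ │↓│↱ ↑│ │    Q│ │
│ ╷ └─┤ │ ┌─┤ ╵ ┌───┘ │
│↓│↑ ↰│↓│↑│ │   │     │
│ ├─╴ ╵ │ ╵ └─┬─┘ ╶─┐ │
│↓│  ↑ ↲│↑ ← ↰│     │ │
│ └─┬─┐ ├───╴ ├─────┤ │
│↳ ↓│ │ │↱ → ↑│     │ │
│ ╷ │ ╵ │ ╶─┬─┘ ┌─┐ ╵ │
│ │↓│   │↑ ↰│   │ │   │
│ │ └───┴─╴ ╵ ┌─┘ └─╴ │
│ │↳ → → → ↑  │       │
└─┴───────────┴───────┘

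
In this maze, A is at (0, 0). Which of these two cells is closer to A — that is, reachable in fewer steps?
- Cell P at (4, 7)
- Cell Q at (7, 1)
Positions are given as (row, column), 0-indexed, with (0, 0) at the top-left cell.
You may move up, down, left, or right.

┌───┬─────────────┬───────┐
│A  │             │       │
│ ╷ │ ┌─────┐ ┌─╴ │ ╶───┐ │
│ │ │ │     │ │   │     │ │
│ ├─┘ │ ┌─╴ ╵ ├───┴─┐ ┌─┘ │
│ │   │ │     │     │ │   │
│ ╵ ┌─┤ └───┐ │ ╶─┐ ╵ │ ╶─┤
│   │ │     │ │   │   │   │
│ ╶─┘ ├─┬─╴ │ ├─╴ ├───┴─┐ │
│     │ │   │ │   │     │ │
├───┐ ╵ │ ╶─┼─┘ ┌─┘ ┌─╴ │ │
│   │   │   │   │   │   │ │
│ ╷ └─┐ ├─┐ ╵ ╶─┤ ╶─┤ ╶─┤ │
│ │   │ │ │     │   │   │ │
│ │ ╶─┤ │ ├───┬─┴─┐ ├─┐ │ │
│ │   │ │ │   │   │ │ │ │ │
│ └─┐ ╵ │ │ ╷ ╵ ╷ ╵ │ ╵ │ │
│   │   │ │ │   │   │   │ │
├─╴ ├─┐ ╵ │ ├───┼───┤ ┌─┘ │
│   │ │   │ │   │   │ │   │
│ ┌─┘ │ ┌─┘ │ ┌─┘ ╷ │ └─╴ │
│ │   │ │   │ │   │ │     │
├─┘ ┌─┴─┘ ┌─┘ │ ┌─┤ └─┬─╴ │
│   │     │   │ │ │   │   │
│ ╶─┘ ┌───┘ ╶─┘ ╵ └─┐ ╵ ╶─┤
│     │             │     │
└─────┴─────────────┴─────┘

Shortest path A → P at (4, 7): 31 steps
Shortest path A → Q at (7, 1): 14 steps

Q is closer (14 steps vs 31 steps).

Path to P:

┌───┬─────────────┬───────┐
│A  │↱ → → → ↓    │       │
│ ╷ │ ┌─────┐ ┌─╴ │ ╶───┐ │
│↓│ │↑│↓ ← ↰│↓│   │     │ │
│ ├─┘ │ ┌─╴ ╵ ├───┴─┐ ┌─┘ │
│↓│↱ ↑│↓│  ↑ ↲│     │ │   │
│ ╵ ┌─┤ └───┐ │ ╶─┐ ╵ │ ╶─┤
│↳ ↑│ │↳ → ↓│ │   │   │   │
│ ╶─┘ ├─┬─╴ │ ├─╴ ├───┴─┐ │
│     │ │↓ ↲│ │P  │     │ │
├───┐ ╵ │ ╶─┼─┘ ┌─┘ ┌─╴ │ │
│   │   │↳ ↓│↱ ↑│   │   │ │
│ ╷ └─┐ ├─┐ ╵ ╶─┤ ╶─┤ ╶─┤ │
│ │   │ │ │↳ ↑  │   │   │ │
│ │ ╶─┤ │ ├───┬─┴─┐ ├─┐ │ │
│ │   │ │ │   │   │ │ │ │ │
│ └─┐ ╵ │ │ ╷ ╵ ╷ ╵ │ ╵ │ │
│   │   │ │ │   │   │   │ │
├─╴ ├─┐ ╵ │ ├───┼───┤ ┌─┘ │
│   │ │   │ │   │   │ │   │
│ ┌─┘ │ ┌─┘ │ ┌─┘ ╷ │ └─╴ │
│ │   │ │   │ │   │ │     │
├─┘ ┌─┴─┘ ┌─┘ │ ┌─┤ └─┬─╴ │
│   │     │   │ │ │   │   │
│ ╶─┘ ┌───┘ ╶─┘ ╵ └─┐ ╵ ╶─┤
│     │             │     │
└─────┴─────────────┴─────┘

Path to Q:

┌───┬─────────────┬───────┐
│A  │             │       │
│ ╷ │ ┌─────┐ ┌─╴ │ ╶───┐ │
│↓│ │ │     │ │   │     │ │
│ ├─┘ │ ┌─╴ ╵ ├───┴─┐ ┌─┘ │
│↓│   │ │     │     │ │   │
│ ╵ ┌─┤ └───┐ │ ╶─┐ ╵ │ ╶─┤
│↓  │ │     │ │   │   │   │
│ ╶─┘ ├─┬─╴ │ ├─╴ ├───┴─┐ │
│↳ → ↓│ │   │ │   │     │ │
├───┐ ╵ │ ╶─┼─┘ ┌─┘ ┌─╴ │ │
│   │↳ ↓│   │   │   │   │ │
│ ╷ └─┐ ├─┐ ╵ ╶─┤ ╶─┤ ╶─┤ │
│ │   │↓│ │     │   │   │ │
│ │ ╶─┤ │ ├───┬─┴─┐ ├─┐ │ │
│ │Q ↰│↓│ │   │   │ │ │ │ │
│ └─┐ ╵ │ │ ╷ ╵ ╷ ╵ │ ╵ │ │
│   │↑ ↲│ │ │   │   │   │ │
├─╴ ├─┐ ╵ │ ├───┼───┤ ┌─┘ │
│   │ │   │ │   │   │ │   │
│ ┌─┘ │ ┌─┘ │ ┌─┘ ╷ │ └─╴ │
│ │   │ │   │ │   │ │     │
├─┘ ┌─┴─┘ ┌─┘ │ ┌─┤ └─┬─╴ │
│   │     │   │ │ │   │   │
│ ╶─┘ ┌───┘ ╶─┘ ╵ └─┐ ╵ ╶─┤
│     │             │     │
└─────┴─────────────┴─────┘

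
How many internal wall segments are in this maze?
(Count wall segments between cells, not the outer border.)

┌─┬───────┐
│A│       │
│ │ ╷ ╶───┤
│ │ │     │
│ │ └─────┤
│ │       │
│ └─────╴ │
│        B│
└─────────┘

Counting internal wall segments:
Total internal walls: 12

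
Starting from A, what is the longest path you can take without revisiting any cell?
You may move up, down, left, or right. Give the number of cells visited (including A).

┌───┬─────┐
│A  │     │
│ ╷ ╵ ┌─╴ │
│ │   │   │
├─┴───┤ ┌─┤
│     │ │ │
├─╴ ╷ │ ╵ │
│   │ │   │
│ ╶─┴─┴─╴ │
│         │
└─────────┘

Finding longest simple path using DFS:
Start: (0, 0)
Longest path visits 22 cells
Path: A → right → down → right → up → right → right → down → left → down → down → right → down → left → left → left → left → up → right → up → right → down

Solution:

┌───┬─────┐
│A ↓│↱ → ↓│
│ ╷ ╵ ┌─╴ │
│ │↳ ↑│↓ ↲│
├─┴───┤ ┌─┤
│  ↱ ↓│↓│ │
├─╴ ╷ │ ╵ │
│↱ ↑│B│↳ ↓│
│ ╶─┴─┴─╴ │
│↑ ← ← ← ↲│
└─────────┘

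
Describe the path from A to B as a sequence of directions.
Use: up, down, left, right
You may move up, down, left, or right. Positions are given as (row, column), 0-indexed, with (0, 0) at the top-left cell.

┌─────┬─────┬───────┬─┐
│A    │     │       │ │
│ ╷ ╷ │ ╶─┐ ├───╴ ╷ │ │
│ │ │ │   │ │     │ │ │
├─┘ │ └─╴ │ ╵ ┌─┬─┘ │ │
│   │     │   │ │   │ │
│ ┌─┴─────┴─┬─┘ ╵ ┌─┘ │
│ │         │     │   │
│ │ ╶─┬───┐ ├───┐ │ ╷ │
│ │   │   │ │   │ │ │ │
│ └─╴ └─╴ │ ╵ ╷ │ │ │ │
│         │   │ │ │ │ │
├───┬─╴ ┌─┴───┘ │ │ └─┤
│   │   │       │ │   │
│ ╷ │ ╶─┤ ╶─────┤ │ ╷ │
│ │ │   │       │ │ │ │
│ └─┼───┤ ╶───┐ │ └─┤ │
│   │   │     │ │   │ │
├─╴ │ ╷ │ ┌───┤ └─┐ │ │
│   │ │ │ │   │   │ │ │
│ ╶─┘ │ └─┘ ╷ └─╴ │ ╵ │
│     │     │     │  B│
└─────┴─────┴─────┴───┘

Finding the path and converting it to directions:
Path through cells: (0,0) → (0,1) → (0,2) → (1,2) → (2,2) → (2,3) → (2,4) → (1,4) → (1,3) → (0,3) → (0,4) → (0,5) → (1,5) → (2,5) → (2,6) → (1,6) → (1,7) → (1,8) → (0,8) → (0,9) → (1,9) → (2,9) → (2,8) → (3,8) → (4,8) → (5,8) → (6,8) → (7,8) → (8,8) → (8,9) → (9,9) → (10,9) → (10,10)
Directions: right, right, down, down, right, right, up, left, up, right, right, down, down, right, up, right, right, up, right, down, down, left, down, down, down, down, down, down, right, down, down, right

Solution:

┌─────┬─────┬───────┬─┐
│A → ↓│↱ → ↓│    ↱ ↓│ │
│ ╷ ╷ │ ╶─┐ ├───╴ ╷ │ │
│ │ │↓│↑ ↰│↓│↱ → ↑│↓│ │
├─┘ │ └─╴ │ ╵ ┌─┬─┘ │ │
│   │↳ → ↑│↳ ↑│ │↓ ↲│ │
│ ┌─┴─────┴─┬─┘ ╵ ┌─┘ │
│ │         │    ↓│   │
│ │ ╶─┬───┐ ├───┐ │ ╷ │
│ │   │   │ │   │↓│ │ │
│ └─╴ └─╴ │ ╵ ╷ │ │ │ │
│         │   │ │↓│ │ │
├───┬─╴ ┌─┴───┘ │ │ └─┤
│   │   │       │↓│   │
│ ╷ │ ╶─┤ ╶─────┤ │ ╷ │
│ │ │   │       │↓│ │ │
│ └─┼───┤ ╶───┐ │ └─┤ │
│   │   │     │ │↳ ↓│ │
├─╴ │ ╷ │ ┌───┤ └─┐ │ │
│   │ │ │ │   │   │↓│ │
│ ╶─┘ │ └─┘ ╷ └─╴ │ ╵ │
│     │     │     │↳ B│
└─────┴─────┴─────┴───┘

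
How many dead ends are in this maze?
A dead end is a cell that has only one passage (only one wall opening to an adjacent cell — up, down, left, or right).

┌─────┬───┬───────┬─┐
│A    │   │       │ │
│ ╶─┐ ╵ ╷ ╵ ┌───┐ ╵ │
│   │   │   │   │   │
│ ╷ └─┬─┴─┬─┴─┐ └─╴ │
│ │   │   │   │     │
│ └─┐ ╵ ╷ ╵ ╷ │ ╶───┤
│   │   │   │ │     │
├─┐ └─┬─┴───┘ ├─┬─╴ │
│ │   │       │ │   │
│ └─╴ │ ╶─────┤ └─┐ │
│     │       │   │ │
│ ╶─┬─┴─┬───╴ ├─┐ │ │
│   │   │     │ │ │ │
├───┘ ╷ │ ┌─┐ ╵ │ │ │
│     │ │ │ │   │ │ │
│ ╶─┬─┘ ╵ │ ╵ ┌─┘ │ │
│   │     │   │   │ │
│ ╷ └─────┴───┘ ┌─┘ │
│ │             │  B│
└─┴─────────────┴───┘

Checking each cell for number of passages:

Dead ends found at positions:
  (0, 9)
  (1, 6)
  (4, 0)
  (4, 7)
  (4, 8)
  (6, 1)
  (6, 7)
  (7, 5)
  (8, 2)
  (9, 0)
  (9, 8)
Total dead ends: 11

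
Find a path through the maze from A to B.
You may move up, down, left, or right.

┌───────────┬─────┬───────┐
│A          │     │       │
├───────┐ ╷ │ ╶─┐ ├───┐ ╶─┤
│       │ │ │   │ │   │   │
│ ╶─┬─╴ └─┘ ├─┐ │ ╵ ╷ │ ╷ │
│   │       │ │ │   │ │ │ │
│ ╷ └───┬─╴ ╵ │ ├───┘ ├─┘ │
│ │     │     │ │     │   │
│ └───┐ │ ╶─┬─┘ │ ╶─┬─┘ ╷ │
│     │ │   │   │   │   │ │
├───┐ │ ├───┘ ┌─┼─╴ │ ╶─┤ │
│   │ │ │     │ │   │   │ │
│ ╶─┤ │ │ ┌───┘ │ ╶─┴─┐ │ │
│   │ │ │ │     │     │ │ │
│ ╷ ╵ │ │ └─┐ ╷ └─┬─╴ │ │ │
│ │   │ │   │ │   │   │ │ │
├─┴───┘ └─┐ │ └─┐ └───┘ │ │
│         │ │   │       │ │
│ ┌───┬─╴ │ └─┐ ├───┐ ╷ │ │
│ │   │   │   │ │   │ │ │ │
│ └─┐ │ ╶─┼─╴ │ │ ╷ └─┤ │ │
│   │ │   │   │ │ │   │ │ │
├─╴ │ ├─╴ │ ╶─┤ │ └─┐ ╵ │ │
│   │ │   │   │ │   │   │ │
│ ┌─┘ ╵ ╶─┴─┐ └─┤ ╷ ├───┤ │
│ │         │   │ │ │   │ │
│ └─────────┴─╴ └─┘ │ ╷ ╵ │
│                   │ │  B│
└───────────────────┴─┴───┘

Finding the shortest path through the maze:
Path length: 73 steps
Directions: right → right → right → right → right → down → down → left → left → up → left → left → left → down → right → down → right → right → down → down → down → down → down → left → left → left → down → down → right → down → left → down → down → right → right → right → right → right → right → right → right → right → up → up → left → up → up → right → down → right → down → right → up → up → up → up → up → up → left → up → right → up → right → down → down → down → down → down → down → down → down → down → down

Solution:

┌───────────┬─────┬───────┐
│A → → → → ↓│     │       │
├───────┐ ╷ │ ╶─┐ ├───┐ ╶─┤
│↓ ← ← ↰│ │↓│   │ │   │   │
│ ╶─┬─╴ └─┘ ├─┐ │ ╵ ╷ │ ╷ │
│↳ ↓│  ↑ ← ↲│ │ │   │ │ │ │
│ ╷ └───┬─╴ ╵ │ ├───┘ ├─┘ │
│ │↳ → ↓│     │ │     │↱ ↓│
│ └───┐ │ ╶─┬─┘ │ ╶─┬─┘ ╷ │
│     │↓│   │   │   │↱ ↑│↓│
├───┐ │ ├───┘ ┌─┼─╴ │ ╶─┤ │
│   │ │↓│     │ │   │↑ ↰│↓│
│ ╶─┤ │ │ ┌───┘ │ ╶─┴─┐ │ │
│   │ │↓│ │     │     │↑│↓│
│ ╷ ╵ │ │ └─┐ ╷ └─┬─╴ │ │ │
│ │   │↓│   │ │   │   │↑│↓│
├─┴───┘ └─┐ │ └─┐ └───┘ │ │
│↓ ← ← ↲  │ │   │      ↑│↓│
│ ┌───┬─╴ │ └─┐ ├───┐ ╷ │ │
│↓│   │   │   │ │↱ ↓│ │↑│↓│
│ └─┐ │ ╶─┼─╴ │ │ ╷ └─┤ │ │
│↳ ↓│ │   │   │ │↑│↳ ↓│↑│↓│
├─╴ │ ├─╴ │ ╶─┤ │ └─┐ ╵ │ │
│↓ ↲│ │   │   │ │↑ ↰│↳ ↑│↓│
│ ┌─┘ ╵ ╶─┴─┐ └─┤ ╷ ├───┤ │
│↓│         │   │ │↑│   │↓│
│ └─────────┴─╴ └─┘ │ ╷ ╵ │
│↳ → → → → → → → → ↑│ │  B│
└───────────────────┴─┴───┘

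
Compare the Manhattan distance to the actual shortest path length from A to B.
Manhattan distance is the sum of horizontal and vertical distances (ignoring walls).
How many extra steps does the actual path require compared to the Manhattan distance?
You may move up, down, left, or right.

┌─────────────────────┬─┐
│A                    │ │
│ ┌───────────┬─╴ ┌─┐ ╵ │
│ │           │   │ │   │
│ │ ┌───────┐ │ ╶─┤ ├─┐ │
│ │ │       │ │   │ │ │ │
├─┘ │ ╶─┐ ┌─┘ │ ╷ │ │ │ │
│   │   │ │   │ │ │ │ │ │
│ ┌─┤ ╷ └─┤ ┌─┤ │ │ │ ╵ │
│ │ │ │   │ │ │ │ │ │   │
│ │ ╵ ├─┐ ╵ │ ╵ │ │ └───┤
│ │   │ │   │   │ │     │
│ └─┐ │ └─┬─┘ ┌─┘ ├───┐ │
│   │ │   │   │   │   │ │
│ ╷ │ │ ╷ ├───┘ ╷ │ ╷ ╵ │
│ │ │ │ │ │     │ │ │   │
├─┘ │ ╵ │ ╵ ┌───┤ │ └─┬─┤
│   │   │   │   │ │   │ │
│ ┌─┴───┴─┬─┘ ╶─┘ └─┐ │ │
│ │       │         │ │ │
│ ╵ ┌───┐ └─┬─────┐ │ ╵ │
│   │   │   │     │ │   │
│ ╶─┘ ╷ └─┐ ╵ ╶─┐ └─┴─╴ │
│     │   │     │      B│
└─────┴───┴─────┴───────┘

Manhattan distance: |11 - 0| + |11 - 0| = 22
Actual path length: 76
Extra steps: 76 - 22 = 54

Solution:

┌─────────────────────┬─┐
│A → → → → → → → ↓    │ │
│ ┌───────────┬─╴ ┌─┐ ╵ │
│ │↓ ← ← ← ← ↰│↓ ↲│ │   │
│ │ ┌───────┐ │ ╶─┤ ├─┐ │
│ │↓│       │↑│↳ ↓│ │ │ │
├─┘ │ ╶─┐ ┌─┘ │ ╷ │ │ │ │
│↓ ↲│↱ ↓│ │↱ ↑│ │↓│ │ │ │
│ ┌─┤ ╷ └─┤ ┌─┤ │ │ │ ╵ │
│↓│ │↑│↳ ↓│↑│ │ │↓│ │   │
│ │ ╵ ├─┐ ╵ │ ╵ │ │ └───┤
│↓│  ↑│ │↳ ↑│   │↓│     │
│ └─┐ │ └─┬─┘ ┌─┘ ├───┐ │
│↳ ↓│↑│↓ ↰│   │↓ ↲│   │ │
│ ╷ │ │ ╷ ├───┘ ╷ │ ╷ ╵ │
│ │↓│↑│↓│↑│↓ ← ↲│ │ │   │
├─┘ │ ╵ │ ╵ ┌───┤ │ └─┬─┤
│↓ ↲│↑ ↲│↑ ↲│   │ │   │ │
│ ┌─┴───┴─┬─┘ ╶─┘ └─┐ │ │
│↓│↱ → → ↓│         │ │ │
│ ╵ ┌───┐ └─┬─────┐ │ ╵ │
│↳ ↑│   │↳ ↓│↱ → ↓│ │   │
│ ╶─┘ ╷ └─┐ ╵ ╶─┐ └─┴─╴ │
│     │   │↳ ↑  │↳ → → B│
└─────┴───┴─────┴───────┘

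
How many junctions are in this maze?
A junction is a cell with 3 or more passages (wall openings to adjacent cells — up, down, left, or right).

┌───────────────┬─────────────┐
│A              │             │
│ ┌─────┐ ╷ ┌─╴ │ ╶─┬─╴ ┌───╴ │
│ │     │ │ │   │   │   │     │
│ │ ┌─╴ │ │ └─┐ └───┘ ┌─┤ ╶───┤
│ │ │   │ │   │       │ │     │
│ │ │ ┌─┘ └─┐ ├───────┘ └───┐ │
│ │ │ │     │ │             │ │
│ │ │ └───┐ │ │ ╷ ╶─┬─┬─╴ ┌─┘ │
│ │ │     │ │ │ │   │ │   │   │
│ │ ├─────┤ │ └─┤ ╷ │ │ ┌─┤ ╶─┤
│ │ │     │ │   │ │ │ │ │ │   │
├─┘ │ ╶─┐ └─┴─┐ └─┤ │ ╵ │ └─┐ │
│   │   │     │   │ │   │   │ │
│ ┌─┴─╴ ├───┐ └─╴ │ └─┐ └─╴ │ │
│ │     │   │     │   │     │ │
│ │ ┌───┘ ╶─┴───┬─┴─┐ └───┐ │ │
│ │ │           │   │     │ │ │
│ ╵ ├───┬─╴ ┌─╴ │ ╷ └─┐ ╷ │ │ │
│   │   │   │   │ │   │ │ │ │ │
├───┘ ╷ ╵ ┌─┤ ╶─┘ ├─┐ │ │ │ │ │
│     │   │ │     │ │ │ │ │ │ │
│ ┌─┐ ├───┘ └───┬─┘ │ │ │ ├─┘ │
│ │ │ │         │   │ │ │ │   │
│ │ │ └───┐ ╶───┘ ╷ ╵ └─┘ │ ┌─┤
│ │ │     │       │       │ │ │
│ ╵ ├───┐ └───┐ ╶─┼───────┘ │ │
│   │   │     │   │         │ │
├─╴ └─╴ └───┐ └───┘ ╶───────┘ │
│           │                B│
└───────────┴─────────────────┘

Checking each cell for number of passages:

Junctions found (3+ passages):
  (0, 4): 3 passages
  (0, 5): 3 passages
  (0, 11): 3 passages
  (1, 7): 3 passages
  (3, 4): 3 passages
  (3, 8): 3 passages
  (3, 11): 3 passages
  (3, 12): 3 passages
  (4, 8): 3 passages
  (6, 11): 3 passages
  (7, 13): 3 passages
  (8, 4): 3 passages
  (8, 5): 3 passages
  (8, 11): 3 passages
  (10, 2): 3 passages
  (11, 5): 4 passages
  (11, 9): 3 passages
  (12, 7): 3 passages
  (12, 10): 3 passages
  (13, 1): 3 passages
  (14, 1): 3 passages
  (14, 3): 3 passages
  (14, 9): 3 passages
Total junctions: 23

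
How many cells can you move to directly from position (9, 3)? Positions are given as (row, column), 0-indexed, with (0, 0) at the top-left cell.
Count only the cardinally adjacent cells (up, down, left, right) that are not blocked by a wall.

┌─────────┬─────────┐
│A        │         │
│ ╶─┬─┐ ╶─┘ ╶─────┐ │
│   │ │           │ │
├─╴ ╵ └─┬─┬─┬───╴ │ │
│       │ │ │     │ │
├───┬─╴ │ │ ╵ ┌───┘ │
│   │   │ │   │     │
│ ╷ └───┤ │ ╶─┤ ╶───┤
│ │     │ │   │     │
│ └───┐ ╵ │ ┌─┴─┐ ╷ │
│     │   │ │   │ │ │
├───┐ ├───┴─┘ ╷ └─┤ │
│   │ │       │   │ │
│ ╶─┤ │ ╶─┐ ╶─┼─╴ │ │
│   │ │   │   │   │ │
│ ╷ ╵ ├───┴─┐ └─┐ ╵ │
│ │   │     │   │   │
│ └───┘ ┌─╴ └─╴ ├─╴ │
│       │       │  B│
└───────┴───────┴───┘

Checking passable neighbors of (9, 3):
Neighbors: (8, 3), (9, 2)
Count: 2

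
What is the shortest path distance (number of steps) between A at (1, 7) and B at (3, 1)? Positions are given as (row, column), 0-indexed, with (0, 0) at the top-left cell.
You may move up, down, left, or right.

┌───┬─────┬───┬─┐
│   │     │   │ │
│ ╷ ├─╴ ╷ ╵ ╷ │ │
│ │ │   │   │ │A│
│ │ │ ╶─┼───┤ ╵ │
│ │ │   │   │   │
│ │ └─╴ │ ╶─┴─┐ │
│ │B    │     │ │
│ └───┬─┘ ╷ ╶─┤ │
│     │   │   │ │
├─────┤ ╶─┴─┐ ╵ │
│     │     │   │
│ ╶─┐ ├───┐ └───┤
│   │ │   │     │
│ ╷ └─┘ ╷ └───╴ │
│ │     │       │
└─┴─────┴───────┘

Finding path from (1, 7) to (3, 1):
Path: (1,7) → (2,7) → (2,6) → (1,6) → (0,6) → (0,5) → (1,5) → (1,4) → (0,4) → (0,3) → (1,3) → (1,2) → (2,2) → (2,3) → (3,3) → (3,2) → (3,1)
Distance: 16 steps

Solution:

┌───┬─────┬───┬─┐
│   │  ↓ ↰│↓ ↰│ │
│ ╷ ├─╴ ╷ ╵ ╷ │ │
│ │ │↓ ↲│↑ ↲│↑│A│
│ │ │ ╶─┼───┤ ╵ │
│ │ │↳ ↓│   │↑ ↲│
│ │ └─╴ │ ╶─┴─┐ │
│ │B ← ↲│     │ │
│ └───┬─┘ ╷ ╶─┤ │
│     │   │   │ │
├─────┤ ╶─┴─┐ ╵ │
│     │     │   │
│ ╶─┐ ├───┐ └───┤
│   │ │   │     │
│ ╷ └─┘ ╷ └───╴ │
│ │     │       │
└─┴─────┴───────┘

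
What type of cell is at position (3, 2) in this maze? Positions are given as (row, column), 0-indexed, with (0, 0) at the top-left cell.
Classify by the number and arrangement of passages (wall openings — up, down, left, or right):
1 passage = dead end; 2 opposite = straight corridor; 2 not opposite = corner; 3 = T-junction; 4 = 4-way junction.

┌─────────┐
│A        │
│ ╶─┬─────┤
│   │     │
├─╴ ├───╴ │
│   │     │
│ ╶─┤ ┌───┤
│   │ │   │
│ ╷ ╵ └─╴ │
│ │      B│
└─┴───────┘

Checking cell at (3, 2):
Number of passages: 2
Cell type: straight corridor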